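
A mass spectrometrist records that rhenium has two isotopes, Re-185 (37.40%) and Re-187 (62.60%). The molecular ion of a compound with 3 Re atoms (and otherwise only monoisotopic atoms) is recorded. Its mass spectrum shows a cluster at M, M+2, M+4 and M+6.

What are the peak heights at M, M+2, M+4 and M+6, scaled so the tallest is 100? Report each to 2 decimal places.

11.90 : 59.74 : 100.00 : 55.79

Each Re atom is independently Re-185 (p = 0.3740) or Re-187 (q = 0.6260); the cluster is the binomial expansion (p + q)^3.
P(M) = 0.3740^3 = 0.052314
P(M+2) = 3 × 0.3740^2 × 0.6260^1 = 0.262687
P(M+4) = 3 × 0.3740^1 × 0.6260^2 = 0.439685
P(M+6) = 0.6260^3 = 0.245314
The M+4 peak is largest (0.439685); scaling to 100 gives 11.90 : 59.74 : 100.00 : 55.79.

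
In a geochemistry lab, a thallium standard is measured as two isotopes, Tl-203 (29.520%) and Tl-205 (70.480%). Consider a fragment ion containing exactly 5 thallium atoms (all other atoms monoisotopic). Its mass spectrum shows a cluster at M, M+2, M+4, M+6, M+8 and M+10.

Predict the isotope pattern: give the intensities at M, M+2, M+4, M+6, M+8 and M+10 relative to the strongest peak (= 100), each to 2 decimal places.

0.62 : 7.35 : 35.09 : 83.77 : 100.00 : 47.75

Each Tl atom is independently Tl-203 (p = 0.29520) or Tl-205 (q = 0.70480); the cluster is the binomial expansion (p + q)^5.
P(M) = 0.29520^5 = 0.002242
P(M+2) = 5 × 0.29520^4 × 0.70480^1 = 0.026761
P(M+4) = 10 × 0.29520^3 × 0.70480^2 = 0.127785
P(M+6) = 10 × 0.29520^2 × 0.70480^3 = 0.305092
P(M+8) = 5 × 0.29520^1 × 0.70480^4 = 0.364208
P(M+10) = 0.70480^5 = 0.173912
The M+8 peak is largest (0.364208); scaling to 100 gives 0.62 : 7.35 : 35.09 : 83.77 : 100.00 : 47.75.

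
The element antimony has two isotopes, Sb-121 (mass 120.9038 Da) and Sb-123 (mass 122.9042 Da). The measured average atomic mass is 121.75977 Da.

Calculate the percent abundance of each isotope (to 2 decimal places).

Sb-121: 57.21%, Sb-123: 42.79%

Let x be the fractional abundance of Sb-121; then Sb-123 has abundance 1 − x.
120.9038·x + 122.9042·(1 − x) = 121.75977
(120.9038 − 122.9042)·x = 121.75977 − 122.9042
x = -1.14443 / -2.0004 = 0.57210 → 57.21% Sb-121, 42.79% Sb-123.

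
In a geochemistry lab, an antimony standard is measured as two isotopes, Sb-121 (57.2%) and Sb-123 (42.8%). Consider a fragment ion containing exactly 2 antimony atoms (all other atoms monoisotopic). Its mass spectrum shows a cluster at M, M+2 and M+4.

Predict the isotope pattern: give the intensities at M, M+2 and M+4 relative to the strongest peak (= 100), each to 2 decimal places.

The 2 Sb atoms are independent, so intensities follow the terms of (0.572 + 0.428)^2.
P(M) = 0.572^2 = 0.327184
P(M+2) = 2 × 0.572^1 × 0.428^1 = 0.489632
P(M+4) = 0.428^2 = 0.183184
The M+2 peak is largest (0.489632); scaling to 100 gives 66.82 : 100.00 : 37.41.

66.82 : 100.00 : 37.41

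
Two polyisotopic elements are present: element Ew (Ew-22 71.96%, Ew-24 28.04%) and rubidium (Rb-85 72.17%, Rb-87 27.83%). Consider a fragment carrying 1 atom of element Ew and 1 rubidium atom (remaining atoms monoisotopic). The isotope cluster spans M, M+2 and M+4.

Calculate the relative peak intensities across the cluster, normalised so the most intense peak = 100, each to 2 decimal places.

100.00 : 77.53 : 15.03

Element Ew pattern (n=1): 0.7196 : 0.2804
Rubidium pattern (n=1): 0.7217 : 0.2783
Convolve the two distributions (both contribute in 2-u steps):
  M: 0.7196×0.7217 = 0.519335
  M+2: 0.7196×0.2783 + 0.2804×0.7217 = 0.402629
  M+4: 0.2804×0.2783 = 0.078035
Scale to base peak (0.519335) = 100: 100.00 : 77.53 : 15.03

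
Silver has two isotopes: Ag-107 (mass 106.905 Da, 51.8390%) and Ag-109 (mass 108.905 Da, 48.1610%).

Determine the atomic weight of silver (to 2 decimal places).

107.87 Da

Weight each isotope mass by its fractional abundance: 0.518390 × 106.905 + 0.481610 × 108.905
= 55.4185 + 52.4497 = 107.8682 Da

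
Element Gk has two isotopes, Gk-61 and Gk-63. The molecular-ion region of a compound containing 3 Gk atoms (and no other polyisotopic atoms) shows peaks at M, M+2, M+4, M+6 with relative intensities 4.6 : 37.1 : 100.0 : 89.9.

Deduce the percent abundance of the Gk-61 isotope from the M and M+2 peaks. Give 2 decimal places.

27.11%

If p is the fraction of Gk that is Gk-61, then I(M+2)/I(M) = [C(3,1)·p^2·(1−p)] / p^3 = 3·(1−p)/p = 37.1/4.6 = 8.0652
(1−p)/p = 8.0652/3 = 2.6884  ⇒  p = 1/(1 + 2.6884) = 0.2711
Gk-61: 27.11%, Gk-63: 72.89%.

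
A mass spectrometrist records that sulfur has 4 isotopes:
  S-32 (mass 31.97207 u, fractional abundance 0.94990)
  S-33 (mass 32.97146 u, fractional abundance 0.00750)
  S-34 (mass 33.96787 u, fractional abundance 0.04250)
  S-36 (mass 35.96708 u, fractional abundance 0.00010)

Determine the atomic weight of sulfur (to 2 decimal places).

32.06 u

Average mass = Σ (abundance × isotope mass) = 0.94990 × 31.97207 + 0.00750 × 32.97146 + 0.04250 × 33.96787 + 0.00010 × 35.96708
= 30.370269 + 0.247286 + 1.443634 + 0.003597 = 32.064786 u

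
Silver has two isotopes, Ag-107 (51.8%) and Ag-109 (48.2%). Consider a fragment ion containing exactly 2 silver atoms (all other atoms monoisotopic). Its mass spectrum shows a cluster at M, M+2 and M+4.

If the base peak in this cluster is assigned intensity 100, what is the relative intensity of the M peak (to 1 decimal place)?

(0.518 + 0.482)^2 gives M 0.2683, M+2 0.4994, M+4 0.2323; the largest is M+2.
P(M+2) = C(2,1) × 0.518^1 × 0.482^1 = 2 × 0.5180 × 0.4820 = 0.499352 (base)
P(M) = C(2,0) × 0.518^2 × 0.482^0 = 1 × 0.268324 × 1.0000 = 0.268324
Relative intensity = 0.268324 / 0.499352 × 100 = 53.7

53.7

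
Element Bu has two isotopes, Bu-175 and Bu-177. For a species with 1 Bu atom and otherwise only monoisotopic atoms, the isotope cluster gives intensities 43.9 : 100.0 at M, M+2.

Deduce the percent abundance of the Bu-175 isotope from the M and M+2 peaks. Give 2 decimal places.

30.51%

Let p = fractional abundance of Bu-175. I(M+2)/I(M) = [C(1,1)·p^0·(1−p)] / p^1 = 1·(1−p)/p = 100.0/43.9 = 2.2779
(1−p)/p = 2.2779/1 = 2.2779  ⇒  p = 1/(1 + 2.2779) = 0.3051
Bu-175: 30.51%, Bu-177: 69.49%.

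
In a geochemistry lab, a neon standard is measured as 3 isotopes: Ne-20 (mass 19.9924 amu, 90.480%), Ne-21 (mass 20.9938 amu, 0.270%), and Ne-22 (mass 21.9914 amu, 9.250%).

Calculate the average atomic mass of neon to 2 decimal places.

20.18 amu

Ar = Σ fᵢ·mᵢ = 0.90480 × 19.9924 + 0.00270 × 20.9938 + 0.09250 × 21.9914
= 18.08912 + 0.05668 + 2.03420 = 20.18000 amu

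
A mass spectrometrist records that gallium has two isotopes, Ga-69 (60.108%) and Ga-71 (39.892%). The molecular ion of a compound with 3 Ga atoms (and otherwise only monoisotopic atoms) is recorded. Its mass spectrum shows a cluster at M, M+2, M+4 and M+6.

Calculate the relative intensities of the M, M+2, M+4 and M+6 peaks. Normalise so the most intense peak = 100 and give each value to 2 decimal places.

50.23 : 100.00 : 66.37 : 14.68

Each Ga atom is independently Ga-69 (p = 0.60108) or Ga-71 (q = 0.39892); the cluster is the binomial expansion (p + q)^3.
P(M) = 0.60108^3 = 0.217169
P(M+2) = 3 × 0.60108^2 × 0.39892^1 = 0.432386
P(M+4) = 3 × 0.60108^1 × 0.39892^2 = 0.286963
P(M+6) = 0.39892^3 = 0.063483
The M+2 peak is largest (0.432386); scaling to 100 gives 50.23 : 100.00 : 66.37 : 14.68.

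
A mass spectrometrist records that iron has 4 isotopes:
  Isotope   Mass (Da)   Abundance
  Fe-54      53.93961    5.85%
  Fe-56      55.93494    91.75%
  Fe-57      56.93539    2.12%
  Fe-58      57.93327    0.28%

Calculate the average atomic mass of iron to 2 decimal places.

55.85 Da

Weight each isotope mass by its fractional abundance: 0.0585 × 53.93961 + 0.9175 × 55.93494 + 0.0212 × 56.93539 + 0.0028 × 57.93327
= 3.155467 + 51.320307 + 1.207030 + 0.162213 = 55.845017 Da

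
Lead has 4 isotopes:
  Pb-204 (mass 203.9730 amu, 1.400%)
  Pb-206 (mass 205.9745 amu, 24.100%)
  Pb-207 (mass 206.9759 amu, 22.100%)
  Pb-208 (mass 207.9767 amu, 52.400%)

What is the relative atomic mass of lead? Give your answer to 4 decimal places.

207.2169 amu

Weight each isotope mass by its fractional abundance: 0.01400 × 203.9730 + 0.24100 × 205.9745 + 0.22100 × 206.9759 + 0.52400 × 207.9767
= 2.85562 + 49.63985 + 45.74167 + 108.97979 = 207.21693 amu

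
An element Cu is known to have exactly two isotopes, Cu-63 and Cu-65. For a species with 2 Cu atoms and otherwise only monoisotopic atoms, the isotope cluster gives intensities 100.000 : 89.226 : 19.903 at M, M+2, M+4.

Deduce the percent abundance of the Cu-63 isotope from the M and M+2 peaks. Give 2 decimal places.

Write p for the Cu-63 fraction. I(M+2)/I(M) = [C(2,1)·p^1·(1−p)] / p^2 = 2·(1−p)/p = 89.226/100.000 = 0.8923
(1−p)/p = 0.8923/2 = 0.4461  ⇒  p = 1/(1 + 0.4461) = 0.6915
Cu-63: 69.15%, Cu-65: 30.85%.

69.15%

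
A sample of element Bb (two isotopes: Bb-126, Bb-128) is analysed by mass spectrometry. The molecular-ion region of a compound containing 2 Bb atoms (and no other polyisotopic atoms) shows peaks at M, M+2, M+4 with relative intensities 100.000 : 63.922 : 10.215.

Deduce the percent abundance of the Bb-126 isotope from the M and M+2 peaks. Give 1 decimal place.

Write p for the Bb-126 fraction. I(M+2)/I(M) = [C(2,1)·p^1·(1−p)] / p^2 = 2·(1−p)/p = 63.922/100.000 = 0.6392
(1−p)/p = 0.6392/2 = 0.3196  ⇒  p = 1/(1 + 0.3196) = 0.7578
Bb-126: 75.8%, Bb-128: 24.2%.

75.8%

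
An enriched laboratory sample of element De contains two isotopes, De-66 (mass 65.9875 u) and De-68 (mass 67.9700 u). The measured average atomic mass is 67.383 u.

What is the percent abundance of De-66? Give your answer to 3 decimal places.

29.609%

With x = fraction of De-66 (so De-68 is 1 − x):
65.9875·x + 67.9700·(1 − x) = 67.383
(65.9875 − 67.9700)·x = 67.383 − 67.9700
x = -0.5870 / -1.9825 = 0.29609 → 29.609% De-66, 70.391% De-68.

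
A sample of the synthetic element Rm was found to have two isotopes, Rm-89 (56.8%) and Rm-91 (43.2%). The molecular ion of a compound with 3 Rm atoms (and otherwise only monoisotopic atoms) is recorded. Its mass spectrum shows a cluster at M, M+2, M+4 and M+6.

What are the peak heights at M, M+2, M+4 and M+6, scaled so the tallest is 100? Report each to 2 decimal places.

Expanding (0.568 + 0.432)^3:
P(M) = 0.568^3 = 0.183250
P(M+2) = 3 × 0.568^2 × 0.432^1 = 0.418121
P(M+4) = 3 × 0.568^1 × 0.432^2 = 0.318007
P(M+6) = 0.432^3 = 0.080622
The M+2 peak is largest (0.418121); scaling to 100 gives 43.83 : 100.00 : 76.06 : 19.28.

43.83 : 100.00 : 76.06 : 19.28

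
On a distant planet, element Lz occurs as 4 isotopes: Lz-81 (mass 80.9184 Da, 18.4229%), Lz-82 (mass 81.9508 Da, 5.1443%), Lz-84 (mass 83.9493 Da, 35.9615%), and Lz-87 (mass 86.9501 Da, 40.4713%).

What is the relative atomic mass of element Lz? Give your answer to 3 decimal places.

84.503 Da

Ar = Σ fᵢ·mᵢ = 0.184229 × 80.9184 + 0.051443 × 81.9508 + 0.359615 × 83.9493 + 0.404713 × 86.9501
= 14.90752 + 4.21580 + 30.18943 + 35.18984 = 84.50259 Da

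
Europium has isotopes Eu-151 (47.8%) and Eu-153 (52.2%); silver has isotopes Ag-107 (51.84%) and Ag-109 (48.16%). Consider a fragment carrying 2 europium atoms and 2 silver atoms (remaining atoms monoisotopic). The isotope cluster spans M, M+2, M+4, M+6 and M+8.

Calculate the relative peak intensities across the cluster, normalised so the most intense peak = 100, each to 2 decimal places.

16.36 : 66.12 : 100.00 : 67.08 : 16.84

Europium pattern (n=2): 0.228484 : 0.499032 : 0.272484
Silver pattern (n=2): 0.26873856 : 0.49932288 : 0.23193856
Convolve the two distributions (both contribute in 2-u steps):
  M: 0.228484×0.26873856 = 0.061402
  M+2: 0.228484×0.49932288 + 0.499032×0.26873856 = 0.248196
  M+4: 0.228484×0.23193856 + 0.499032×0.49932288 + 0.272484×0.26873856 = 0.375399
  M+6: 0.499032×0.23193856 + 0.272484×0.49932288 = 0.251802
  M+8: 0.272484×0.23193856 = 0.063200
Scale to base peak (0.375399) = 100: 16.36 : 66.12 : 100.00 : 67.08 : 16.84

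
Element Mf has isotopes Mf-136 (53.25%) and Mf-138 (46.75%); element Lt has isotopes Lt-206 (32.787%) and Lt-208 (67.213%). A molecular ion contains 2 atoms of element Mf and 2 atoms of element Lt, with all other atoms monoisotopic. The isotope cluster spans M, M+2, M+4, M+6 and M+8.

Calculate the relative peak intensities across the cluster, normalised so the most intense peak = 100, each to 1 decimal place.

Element Mf pattern (n=2): 0.28355625 : 0.4978875 : 0.21855625
Element Lt pattern (n=2): 0.10749874 : 0.44074253 : 0.45175874
Convolve the two distributions (both contribute in 2-u steps):
  M: 0.28355625×0.10749874 = 0.030482
  M+2: 0.28355625×0.44074253 + 0.4978875×0.10749874 = 0.178498
  M+4: 0.28355625×0.45175874 + 0.4978875×0.44074253 + 0.21855625×0.10749874 = 0.371034
  M+6: 0.4978875×0.45175874 + 0.21855625×0.44074253 = 0.321252
  M+8: 0.21855625×0.45175874 = 0.098735
Scale to base peak (0.371034) = 100: 8.2 : 48.1 : 100.0 : 86.6 : 26.6

8.2 : 48.1 : 100.0 : 86.6 : 26.6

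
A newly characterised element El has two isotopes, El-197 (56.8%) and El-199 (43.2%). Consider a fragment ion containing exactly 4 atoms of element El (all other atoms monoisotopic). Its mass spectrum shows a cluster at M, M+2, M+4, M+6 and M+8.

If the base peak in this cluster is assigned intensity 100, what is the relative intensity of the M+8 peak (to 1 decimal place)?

9.6

Term probabilities: M 0.1041, M+2 0.3167, M+4 0.3613, M+6 0.1832, M+8 0.0348. Base peak = M+4.
P(M+4) = C(4,2) × 0.568^2 × 0.432^2 = 6 × 0.322624 × 0.186624 = 0.361256 (base)
P(M+8) = C(4,4) × 0.568^0 × 0.432^4 = 1 × 1.0000 × 0.03482852 = 0.034829
Relative intensity = 0.034829 / 0.361256 × 100 = 9.6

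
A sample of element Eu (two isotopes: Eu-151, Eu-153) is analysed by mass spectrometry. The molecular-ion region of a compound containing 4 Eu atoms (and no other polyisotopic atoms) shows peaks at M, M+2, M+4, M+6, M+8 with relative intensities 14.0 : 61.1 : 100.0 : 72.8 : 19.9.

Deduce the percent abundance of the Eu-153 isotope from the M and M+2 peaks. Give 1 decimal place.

If p is the fraction of Eu that is Eu-151, then I(M+2)/I(M) = [C(4,1)·p^3·(1−p)] / p^4 = 4·(1−p)/p = 61.1/14.0 = 4.3643
(1−p)/p = 4.3643/4 = 1.0911  ⇒  p = 1/(1 + 1.0911) = 0.4782
Eu-151: 47.8%, Eu-153: 52.2%.

52.2%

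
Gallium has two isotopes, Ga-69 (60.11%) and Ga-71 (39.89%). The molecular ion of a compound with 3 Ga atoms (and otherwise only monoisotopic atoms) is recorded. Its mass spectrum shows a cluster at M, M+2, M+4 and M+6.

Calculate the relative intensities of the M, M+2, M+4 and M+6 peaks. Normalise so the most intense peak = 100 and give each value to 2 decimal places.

Expanding (0.6011 + 0.3989)^3:
P(M) = 0.6011^3 = 0.217190
P(M+2) = 3 × 0.6011^2 × 0.3989^1 = 0.432393
P(M+4) = 3 × 0.6011^1 × 0.3989^2 = 0.286943
P(M+6) = 0.3989^3 = 0.063473
The M+2 peak is largest (0.432393); scaling to 100 gives 50.23 : 100.00 : 66.36 : 14.68.

50.23 : 100.00 : 66.36 : 14.68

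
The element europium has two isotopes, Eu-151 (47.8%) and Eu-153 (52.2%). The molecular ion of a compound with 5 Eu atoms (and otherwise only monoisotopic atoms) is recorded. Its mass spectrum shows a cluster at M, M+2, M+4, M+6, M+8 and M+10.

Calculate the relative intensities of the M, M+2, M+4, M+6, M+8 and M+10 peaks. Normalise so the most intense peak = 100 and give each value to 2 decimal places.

Each Eu atom is independently Eu-151 (p = 0.478) or Eu-153 (q = 0.522); the cluster is the binomial expansion (p + q)^5.
P(M) = 0.478^5 = 0.024954
P(M+2) = 5 × 0.478^4 × 0.522^1 = 0.136255
P(M+4) = 10 × 0.478^3 × 0.522^2 = 0.297594
P(M+6) = 10 × 0.478^2 × 0.522^3 = 0.324988
P(M+8) = 5 × 0.478^1 × 0.522^4 = 0.177452
P(M+10) = 0.522^5 = 0.038757
The M+6 peak is largest (0.324988); scaling to 100 gives 7.68 : 41.93 : 91.57 : 100.00 : 54.60 : 11.93.

7.68 : 41.93 : 91.57 : 100.00 : 54.60 : 11.93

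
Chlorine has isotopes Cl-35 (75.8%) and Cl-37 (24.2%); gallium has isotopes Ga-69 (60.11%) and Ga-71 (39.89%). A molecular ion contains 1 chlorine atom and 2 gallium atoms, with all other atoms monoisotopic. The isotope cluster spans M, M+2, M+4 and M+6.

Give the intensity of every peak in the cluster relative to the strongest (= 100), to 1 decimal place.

Chlorine pattern (n=1): 0.7580 : 0.2420
Gallium pattern (n=2): 0.36132121 : 0.47955758 : 0.15912121
Convolve the two distributions (both contribute in 2-u steps):
  M: 0.7580×0.36132121 = 0.273881
  M+2: 0.7580×0.47955758 + 0.2420×0.36132121 = 0.450944
  M+4: 0.7580×0.15912121 + 0.2420×0.47955758 = 0.236667
  M+6: 0.2420×0.15912121 = 0.038507
Scale to base peak (0.450944) = 100: 60.7 : 100.0 : 52.5 : 8.5

60.7 : 100.0 : 52.5 : 8.5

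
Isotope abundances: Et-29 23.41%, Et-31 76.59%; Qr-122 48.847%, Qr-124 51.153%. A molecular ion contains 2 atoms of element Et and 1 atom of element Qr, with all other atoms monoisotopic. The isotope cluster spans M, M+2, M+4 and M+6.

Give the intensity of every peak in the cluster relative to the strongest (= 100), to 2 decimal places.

5.70 : 43.24 : 100.00 : 63.85

Element Et pattern (n=2): 0.05480281 : 0.35859438 : 0.58660281
Element Qr pattern (n=1): 0.48847 : 0.51153
Convolve the two distributions (both contribute in 2-u steps):
  M: 0.05480281×0.48847 = 0.026770
  M+2: 0.05480281×0.51153 + 0.35859438×0.48847 = 0.203196
  M+4: 0.35859438×0.51153 + 0.58660281×0.48847 = 0.469970
  M+6: 0.58660281×0.51153 = 0.300065
Scale to base peak (0.469970) = 100: 5.70 : 43.24 : 100.00 : 63.85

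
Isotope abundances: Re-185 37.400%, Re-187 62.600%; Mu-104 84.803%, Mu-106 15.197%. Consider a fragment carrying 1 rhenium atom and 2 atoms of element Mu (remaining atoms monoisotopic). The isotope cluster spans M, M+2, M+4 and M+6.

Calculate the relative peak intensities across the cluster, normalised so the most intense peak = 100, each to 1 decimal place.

Rhenium pattern (n=1): 0.3740 : 0.6260
Element Mu pattern (n=2): 0.71915488 : 0.25775024 : 0.02309488
Convolve the two distributions (both contribute in 2-u steps):
  M: 0.3740×0.71915488 = 0.268964
  M+2: 0.3740×0.25775024 + 0.6260×0.71915488 = 0.546590
  M+4: 0.3740×0.02309488 + 0.6260×0.25775024 = 0.169989
  M+6: 0.6260×0.02309488 = 0.014457
Scale to base peak (0.546590) = 100: 49.2 : 100.0 : 31.1 : 2.6

49.2 : 100.0 : 31.1 : 2.6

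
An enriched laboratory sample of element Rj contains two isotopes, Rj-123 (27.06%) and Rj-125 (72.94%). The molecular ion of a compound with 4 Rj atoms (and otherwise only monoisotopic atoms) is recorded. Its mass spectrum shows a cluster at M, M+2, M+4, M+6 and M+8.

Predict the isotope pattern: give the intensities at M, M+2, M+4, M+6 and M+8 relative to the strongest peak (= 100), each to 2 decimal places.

1.28 : 13.76 : 55.65 : 100.00 : 67.39

Each Rj atom is independently Rj-123 (p = 0.2706) or Rj-125 (q = 0.7294); the cluster is the binomial expansion (p + q)^4.
P(M) = 0.2706^4 = 0.005362
P(M+2) = 4 × 0.2706^3 × 0.7294^1 = 0.057811
P(M+4) = 6 × 0.2706^2 × 0.7294^2 = 0.233743
P(M+6) = 4 × 0.2706^1 × 0.7294^3 = 0.420035
P(M+8) = 0.7294^4 = 0.283050
The M+6 peak is largest (0.420035); scaling to 100 gives 1.28 : 13.76 : 55.65 : 100.00 : 67.39.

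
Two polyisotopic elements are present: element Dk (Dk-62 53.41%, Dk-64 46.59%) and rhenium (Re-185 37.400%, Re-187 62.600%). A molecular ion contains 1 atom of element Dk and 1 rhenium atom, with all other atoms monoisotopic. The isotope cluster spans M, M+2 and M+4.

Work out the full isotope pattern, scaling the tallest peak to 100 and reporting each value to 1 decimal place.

39.3 : 100.0 : 57.3

Element Dk pattern (n=1): 0.5341 : 0.4659
Rhenium pattern (n=1): 0.3740 : 0.6260
Convolve the two distributions (both contribute in 2-u steps):
  M: 0.5341×0.3740 = 0.199753
  M+2: 0.5341×0.6260 + 0.4659×0.3740 = 0.508593
  M+4: 0.4659×0.6260 = 0.291653
Scale to base peak (0.508593) = 100: 39.3 : 100.0 : 57.3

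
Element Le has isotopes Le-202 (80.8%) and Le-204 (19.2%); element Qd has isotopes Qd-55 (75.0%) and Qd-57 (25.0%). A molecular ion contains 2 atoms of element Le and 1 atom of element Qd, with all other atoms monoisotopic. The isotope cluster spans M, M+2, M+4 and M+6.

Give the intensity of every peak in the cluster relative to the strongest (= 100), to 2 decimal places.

Element Le pattern (n=2): 0.652864 : 0.310272 : 0.036864
Element Qd pattern (n=1): 0.7500 : 0.2500
Convolve the two distributions (both contribute in 2-u steps):
  M: 0.652864×0.7500 = 0.489648
  M+2: 0.652864×0.2500 + 0.310272×0.7500 = 0.395920
  M+4: 0.310272×0.2500 + 0.036864×0.7500 = 0.105216
  M+6: 0.036864×0.2500 = 0.009216
Scale to base peak (0.489648) = 100: 100.00 : 80.86 : 21.49 : 1.88

100.00 : 80.86 : 21.49 : 1.88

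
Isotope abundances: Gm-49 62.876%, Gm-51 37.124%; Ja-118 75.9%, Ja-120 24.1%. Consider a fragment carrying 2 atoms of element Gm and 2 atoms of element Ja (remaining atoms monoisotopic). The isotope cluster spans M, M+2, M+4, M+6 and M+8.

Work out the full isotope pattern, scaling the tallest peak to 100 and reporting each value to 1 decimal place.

55.1 : 100.0 : 66.0 : 18.7 : 1.9

Element Gm pattern (n=2): 0.39533914 : 0.46684172 : 0.13781914
Element Ja pattern (n=2): 0.576081 : 0.365838 : 0.058081
Convolve the two distributions (both contribute in 2-u steps):
  M: 0.39533914×0.576081 = 0.227747
  M+2: 0.39533914×0.365838 + 0.46684172×0.576081 = 0.413569
  M+4: 0.39533914×0.058081 + 0.46684172×0.365838 + 0.13781914×0.576081 = 0.273145
  M+6: 0.46684172×0.058081 + 0.13781914×0.365838 = 0.077534
  M+8: 0.13781914×0.058081 = 0.008005
Scale to base peak (0.413569) = 100: 55.1 : 100.0 : 66.0 : 18.7 : 1.9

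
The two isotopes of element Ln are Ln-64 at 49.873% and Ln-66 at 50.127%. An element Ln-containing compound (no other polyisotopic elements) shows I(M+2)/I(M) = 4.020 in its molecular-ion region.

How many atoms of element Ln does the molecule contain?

4

With n Ln atoms, P(M+2)/P(M) = C(n,1)·p^(n−1)q / p^n = n·q/p = n · 0.50127/0.49873.
n = 4.020 × 0.49873/0.50127 = 4.00 ≈ 4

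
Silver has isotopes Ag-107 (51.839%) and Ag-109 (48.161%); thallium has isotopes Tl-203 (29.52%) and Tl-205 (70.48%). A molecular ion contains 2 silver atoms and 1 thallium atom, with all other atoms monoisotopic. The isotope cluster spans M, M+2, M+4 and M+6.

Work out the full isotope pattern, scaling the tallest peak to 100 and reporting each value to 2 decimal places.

Silver pattern (n=2): 0.26872819 : 0.49932362 : 0.23194819
Thallium pattern (n=1): 0.2952 : 0.7048
Convolve the two distributions (both contribute in 2-u steps):
  M: 0.26872819×0.2952 = 0.079329
  M+2: 0.26872819×0.7048 + 0.49932362×0.2952 = 0.336800
  M+4: 0.49932362×0.7048 + 0.23194819×0.2952 = 0.420394
  M+6: 0.23194819×0.7048 = 0.163477
Scale to base peak (0.420394) = 100: 18.87 : 80.12 : 100.00 : 38.89

18.87 : 80.12 : 100.00 : 38.89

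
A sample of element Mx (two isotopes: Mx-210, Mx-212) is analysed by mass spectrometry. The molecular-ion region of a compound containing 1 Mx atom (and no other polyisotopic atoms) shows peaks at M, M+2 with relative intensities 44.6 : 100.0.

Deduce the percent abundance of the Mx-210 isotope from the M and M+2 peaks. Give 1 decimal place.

Write p for the Mx-210 fraction. I(M+2)/I(M) = [C(1,1)·p^0·(1−p)] / p^1 = 1·(1−p)/p = 100.0/44.6 = 2.2422
(1−p)/p = 2.2422/1 = 2.2422  ⇒  p = 1/(1 + 2.2422) = 0.3084
Mx-210: 30.8%, Mx-212: 69.2%.

30.8%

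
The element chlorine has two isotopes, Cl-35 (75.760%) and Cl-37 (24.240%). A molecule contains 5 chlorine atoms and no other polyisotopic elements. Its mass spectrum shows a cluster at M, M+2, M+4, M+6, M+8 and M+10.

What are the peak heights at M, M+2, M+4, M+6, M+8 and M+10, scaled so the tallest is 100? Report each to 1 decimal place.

Expanding (0.75760 + 0.24240)^5:
P(M) = 0.75760^5 = 0.249574
P(M+2) = 5 × 0.75760^4 × 0.24240^1 = 0.399266
P(M+4) = 10 × 0.75760^3 × 0.24240^2 = 0.255497
P(M+6) = 10 × 0.75760^2 × 0.24240^3 = 0.081748
P(M+8) = 5 × 0.75760^1 × 0.24240^4 = 0.013078
P(M+10) = 0.24240^5 = 0.000837
The M+2 peak is largest (0.399266); scaling to 100 gives 62.5 : 100.0 : 64.0 : 20.5 : 3.3 : 0.2.

62.5 : 100.0 : 64.0 : 20.5 : 3.3 : 0.2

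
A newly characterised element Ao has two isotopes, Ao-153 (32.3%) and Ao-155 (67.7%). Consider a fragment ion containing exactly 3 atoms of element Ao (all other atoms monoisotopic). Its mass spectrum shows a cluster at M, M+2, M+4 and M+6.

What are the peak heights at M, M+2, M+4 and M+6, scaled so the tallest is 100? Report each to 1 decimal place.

7.6 : 47.7 : 100.0 : 69.9

Each Ao atom is independently Ao-153 (p = 0.323) or Ao-155 (q = 0.677); the cluster is the binomial expansion (p + q)^3.
P(M) = 0.323^3 = 0.033698
P(M+2) = 3 × 0.323^2 × 0.677^1 = 0.211892
P(M+4) = 3 × 0.323^1 × 0.677^2 = 0.444121
P(M+6) = 0.677^3 = 0.310289
The M+4 peak is largest (0.444121); scaling to 100 gives 7.6 : 47.7 : 100.0 : 69.9.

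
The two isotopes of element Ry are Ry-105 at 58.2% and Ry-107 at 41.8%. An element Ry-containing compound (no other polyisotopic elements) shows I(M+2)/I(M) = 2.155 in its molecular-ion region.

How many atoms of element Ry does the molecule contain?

For n independent Ry atoms, I(M+2)/I(M) = n · (abundance Ry-107) / (abundance Ry-105) = n · 0.418/0.582.
n = 2.155 × 0.582/0.418 = 3.00 ≈ 3

3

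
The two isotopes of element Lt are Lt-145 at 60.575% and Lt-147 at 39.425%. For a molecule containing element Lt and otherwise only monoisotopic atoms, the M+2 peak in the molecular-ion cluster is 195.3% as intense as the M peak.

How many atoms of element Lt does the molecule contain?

With n Lt atoms, P(M+2)/P(M) = C(n,1)·p^(n−1)q / p^n = n·q/p = n · 0.39425/0.60575.
n = 1.953 × 0.60575/0.39425 = 3.00 ≈ 3

3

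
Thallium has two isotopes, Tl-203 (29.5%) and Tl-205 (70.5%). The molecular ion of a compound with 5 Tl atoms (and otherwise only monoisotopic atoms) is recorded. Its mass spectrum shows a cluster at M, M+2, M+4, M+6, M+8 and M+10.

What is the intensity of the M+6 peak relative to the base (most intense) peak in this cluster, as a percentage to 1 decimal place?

83.7%

Binomial terms of (0.295 + 0.705)^5: M 0.0022, M+2 0.0267, M+4 0.1276, M+6 0.3049, M+8 0.3644, M+10 0.1742 → M+8 is the base peak.
P(M+8) = C(5,4) × 0.295^1 × 0.705^4 = 5 × 0.2950 × 0.24703385 = 0.364375 (base)
P(M+6) = C(5,3) × 0.295^2 × 0.705^3 = 10 × 0.087025 × 0.35040263 = 0.304938
Relative intensity = 0.304938 / 0.364375 × 100 = 83.7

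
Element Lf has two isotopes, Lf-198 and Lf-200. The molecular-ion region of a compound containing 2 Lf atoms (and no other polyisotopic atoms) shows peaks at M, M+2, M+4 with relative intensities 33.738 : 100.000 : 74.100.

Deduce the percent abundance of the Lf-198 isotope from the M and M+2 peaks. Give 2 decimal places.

Write p for the Lf-198 fraction. I(M+2)/I(M) = [C(2,1)·p^1·(1−p)] / p^2 = 2·(1−p)/p = 100.000/33.738 = 2.9640
(1−p)/p = 2.9640/2 = 1.4820  ⇒  p = 1/(1 + 1.4820) = 0.4029
Lf-198: 40.29%, Lf-200: 59.71%.

40.29%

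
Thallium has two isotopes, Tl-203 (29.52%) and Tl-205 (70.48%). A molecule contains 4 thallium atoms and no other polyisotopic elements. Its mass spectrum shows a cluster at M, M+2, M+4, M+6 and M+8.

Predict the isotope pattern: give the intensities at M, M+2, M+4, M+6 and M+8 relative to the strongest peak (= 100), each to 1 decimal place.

The 4 Tl atoms are independent, so intensities follow the terms of (0.2952 + 0.7048)^4.
P(M) = 0.2952^4 = 0.007594
P(M+2) = 4 × 0.2952^3 × 0.7048^1 = 0.072523
P(M+4) = 6 × 0.2952^2 × 0.7048^2 = 0.259726
P(M+6) = 4 × 0.2952^1 × 0.7048^3 = 0.413403
P(M+8) = 0.7048^4 = 0.246754
The M+6 peak is largest (0.413403); scaling to 100 gives 1.8 : 17.5 : 62.8 : 100.0 : 59.7.

1.8 : 17.5 : 62.8 : 100.0 : 59.7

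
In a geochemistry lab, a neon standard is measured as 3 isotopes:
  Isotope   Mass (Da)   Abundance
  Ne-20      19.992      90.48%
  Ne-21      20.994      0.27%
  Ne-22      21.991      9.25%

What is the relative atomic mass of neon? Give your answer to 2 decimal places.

20.18 Da

Average mass = Σ (abundance × isotope mass) = 0.9048 × 19.992 + 0.0027 × 20.994 + 0.0925 × 21.991
= 18.0888 + 0.0567 + 2.0342 = 20.1797 Da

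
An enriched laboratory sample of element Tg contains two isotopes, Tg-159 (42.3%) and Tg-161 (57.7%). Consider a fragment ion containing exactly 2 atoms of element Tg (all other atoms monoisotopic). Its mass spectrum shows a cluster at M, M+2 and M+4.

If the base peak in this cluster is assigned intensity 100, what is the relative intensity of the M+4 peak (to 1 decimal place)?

68.2

Binomial terms of (0.423 + 0.577)^2: M 0.1789, M+2 0.4881, M+4 0.3329 → M+2 is the base peak.
P(M+2) = C(2,1) × 0.423^1 × 0.577^1 = 2 × 0.4230 × 0.5770 = 0.488142 (base)
P(M+4) = C(2,2) × 0.423^0 × 0.577^2 = 1 × 1.0000 × 0.332929 = 0.332929
Relative intensity = 0.332929 / 0.488142 × 100 = 68.2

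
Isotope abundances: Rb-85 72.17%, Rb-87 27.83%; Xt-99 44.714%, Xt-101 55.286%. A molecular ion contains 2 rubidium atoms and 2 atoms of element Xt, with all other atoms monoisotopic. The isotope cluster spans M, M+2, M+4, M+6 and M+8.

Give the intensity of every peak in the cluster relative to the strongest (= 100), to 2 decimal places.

27.90 : 90.50 : 100.00 : 43.15 : 6.34

Rubidium pattern (n=2): 0.52085089 : 0.40169822 : 0.07745089
Element Xt pattern (n=2): 0.19993418 : 0.49441164 : 0.30565418
Convolve the two distributions (both contribute in 2-u steps):
  M: 0.52085089×0.19993418 = 0.104136
  M+2: 0.52085089×0.49441164 + 0.40169822×0.19993418 = 0.337828
  M+4: 0.52085089×0.30565418 + 0.40169822×0.49441164 + 0.07745089×0.19993418 = 0.373290
  M+6: 0.40169822×0.30565418 + 0.07745089×0.49441164 = 0.161073
  M+8: 0.07745089×0.30565418 = 0.023673
Scale to base peak (0.373290) = 100: 27.90 : 90.50 : 100.00 : 43.15 : 6.34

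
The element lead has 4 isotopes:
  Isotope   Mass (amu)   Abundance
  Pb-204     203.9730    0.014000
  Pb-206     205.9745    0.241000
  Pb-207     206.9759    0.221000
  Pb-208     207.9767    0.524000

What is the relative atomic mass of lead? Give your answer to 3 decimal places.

207.217 amu

The abundance-weighted mean is 0.014000 × 203.9730 + 0.241000 × 205.9745 + 0.221000 × 206.9759 + 0.524000 × 207.9767
= 2.85562 + 49.63985 + 45.74167 + 108.97979 = 207.21693 amu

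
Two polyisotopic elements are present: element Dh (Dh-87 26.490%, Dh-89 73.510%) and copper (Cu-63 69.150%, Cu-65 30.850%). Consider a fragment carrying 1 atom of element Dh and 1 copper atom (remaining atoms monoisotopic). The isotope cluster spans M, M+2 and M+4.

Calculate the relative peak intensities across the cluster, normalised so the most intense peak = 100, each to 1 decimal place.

Element Dh pattern (n=1): 0.2649 : 0.7351
Copper pattern (n=1): 0.6915 : 0.3085
Convolve the two distributions (both contribute in 2-u steps):
  M: 0.2649×0.6915 = 0.183178
  M+2: 0.2649×0.3085 + 0.7351×0.6915 = 0.590043
  M+4: 0.7351×0.3085 = 0.226778
Scale to base peak (0.590043) = 100: 31.0 : 100.0 : 38.4

31.0 : 100.0 : 38.4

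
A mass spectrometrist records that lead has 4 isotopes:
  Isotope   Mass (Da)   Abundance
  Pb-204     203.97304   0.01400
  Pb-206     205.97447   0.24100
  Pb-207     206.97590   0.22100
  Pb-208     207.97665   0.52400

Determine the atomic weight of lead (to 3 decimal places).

Average mass = Σ (abundance × isotope mass) = 0.01400 × 203.97304 + 0.24100 × 205.97447 + 0.22100 × 206.97590 + 0.52400 × 207.97665
= 2.855623 + 49.639847 + 45.741674 + 108.979765 = 207.216909 Da

207.217 Da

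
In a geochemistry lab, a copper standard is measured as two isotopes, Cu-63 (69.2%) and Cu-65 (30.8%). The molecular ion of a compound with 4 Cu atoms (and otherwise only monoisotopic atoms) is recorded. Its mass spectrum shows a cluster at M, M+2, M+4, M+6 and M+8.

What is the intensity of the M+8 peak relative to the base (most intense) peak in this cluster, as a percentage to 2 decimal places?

Term probabilities: M 0.2293, M+2 0.4083, M+4 0.2726, M+6 0.0809, M+8 0.0090. Base peak = M+2.
P(M+2) = C(4,1) × 0.692^3 × 0.308^1 = 4 × 0.33137389 × 0.3080 = 0.408253 (base)
P(M+8) = C(4,4) × 0.692^0 × 0.308^4 = 1 × 1.0000 × 0.00899918 = 0.008999
Relative intensity = 0.008999 / 0.408253 × 100 = 2.20

2.20%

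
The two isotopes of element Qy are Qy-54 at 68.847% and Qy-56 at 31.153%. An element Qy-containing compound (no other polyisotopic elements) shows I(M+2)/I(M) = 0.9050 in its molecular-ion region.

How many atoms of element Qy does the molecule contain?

The M+2/M ratio from n Qy atoms is n · q/p = n · 0.31153/0.68847.
n = 0.9050 × 0.68847/0.31153 = 2.00 ≈ 2

2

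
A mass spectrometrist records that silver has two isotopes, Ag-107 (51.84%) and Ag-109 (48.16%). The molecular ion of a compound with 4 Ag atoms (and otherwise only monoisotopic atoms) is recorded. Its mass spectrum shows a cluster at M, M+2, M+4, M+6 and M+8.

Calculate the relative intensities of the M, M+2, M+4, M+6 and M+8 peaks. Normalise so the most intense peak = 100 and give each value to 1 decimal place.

19.3 : 71.8 : 100.0 : 61.9 : 14.4

The 4 Ag atoms are independent, so intensities follow the terms of (0.5184 + 0.4816)^4.
P(M) = 0.5184^4 = 0.072220
P(M+2) = 4 × 0.5184^3 × 0.4816^1 = 0.268375
P(M+4) = 6 × 0.5184^2 × 0.4816^2 = 0.373985
P(M+6) = 4 × 0.5184^1 × 0.4816^3 = 0.231624
P(M+8) = 0.4816^4 = 0.053795
The M+4 peak is largest (0.373985); scaling to 100 gives 19.3 : 71.8 : 100.0 : 61.9 : 14.4.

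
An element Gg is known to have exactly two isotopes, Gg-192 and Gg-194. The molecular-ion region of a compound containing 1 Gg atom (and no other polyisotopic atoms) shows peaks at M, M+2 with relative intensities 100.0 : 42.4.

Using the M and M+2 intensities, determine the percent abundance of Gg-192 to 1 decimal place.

70.2%

If p is the fraction of Gg that is Gg-192, then I(M+2)/I(M) = [C(1,1)·p^0·(1−p)] / p^1 = 1·(1−p)/p = 42.4/100.0 = 0.4240
(1−p)/p = 0.4240/1 = 0.4240  ⇒  p = 1/(1 + 0.4240) = 0.7022
Gg-192: 70.2%, Gg-194: 29.8%.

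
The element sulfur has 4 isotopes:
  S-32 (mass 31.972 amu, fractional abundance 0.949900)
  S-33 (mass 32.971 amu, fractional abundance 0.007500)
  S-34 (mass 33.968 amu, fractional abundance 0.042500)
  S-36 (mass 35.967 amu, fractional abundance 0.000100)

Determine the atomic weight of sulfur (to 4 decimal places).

32.0647 amu

Ar = Σ fᵢ·mᵢ = 0.949900 × 31.972 + 0.007500 × 32.971 + 0.042500 × 33.968 + 0.000100 × 35.967
= 30.37020 + 0.24728 + 1.44364 + 0.00360 = 32.06472 amu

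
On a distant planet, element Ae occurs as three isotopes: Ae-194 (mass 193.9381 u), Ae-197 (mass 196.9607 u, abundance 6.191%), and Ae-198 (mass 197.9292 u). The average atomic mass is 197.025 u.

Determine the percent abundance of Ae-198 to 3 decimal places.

72.656%

The remaining 93.809% is split between Ae-194 (fraction x) and Ae-198 (fraction 0.93809 − x).
Substituting: 193.9381x + 197.9292(0.93809 − x) = 184.831163063
(193.9381 − 197.9292)x = -0.844240165  ⇒  x = 0.21153, y = 0.72656
Ae-194: 21.153%, Ae-198: 72.656%.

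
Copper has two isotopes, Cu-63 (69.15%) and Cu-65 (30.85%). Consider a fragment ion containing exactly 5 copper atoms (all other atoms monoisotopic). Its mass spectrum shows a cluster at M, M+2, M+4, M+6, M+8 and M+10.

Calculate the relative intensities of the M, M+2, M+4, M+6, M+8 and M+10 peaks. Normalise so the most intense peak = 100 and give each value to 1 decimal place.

Each Cu atom is independently Cu-63 (p = 0.6915) or Cu-65 (q = 0.3085); the cluster is the binomial expansion (p + q)^5.
P(M) = 0.6915^5 = 0.158111
P(M+2) = 5 × 0.6915^4 × 0.3085^1 = 0.352691
P(M+4) = 10 × 0.6915^3 × 0.3085^2 = 0.314693
P(M+6) = 10 × 0.6915^2 × 0.3085^3 = 0.140394
P(M+8) = 5 × 0.6915^1 × 0.3085^4 = 0.031317
P(M+10) = 0.3085^5 = 0.002794
The M+2 peak is largest (0.352691); scaling to 100 gives 44.8 : 100.0 : 89.2 : 39.8 : 8.9 : 0.8.

44.8 : 100.0 : 89.2 : 39.8 : 8.9 : 0.8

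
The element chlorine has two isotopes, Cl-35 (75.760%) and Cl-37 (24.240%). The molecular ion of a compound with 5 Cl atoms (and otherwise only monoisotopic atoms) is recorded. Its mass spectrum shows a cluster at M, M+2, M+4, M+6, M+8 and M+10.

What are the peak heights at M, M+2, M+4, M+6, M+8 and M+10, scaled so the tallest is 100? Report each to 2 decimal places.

Expanding (0.75760 + 0.24240)^5:
P(M) = 0.75760^5 = 0.249574
P(M+2) = 5 × 0.75760^4 × 0.24240^1 = 0.399266
P(M+4) = 10 × 0.75760^3 × 0.24240^2 = 0.255497
P(M+6) = 10 × 0.75760^2 × 0.24240^3 = 0.081748
P(M+8) = 5 × 0.75760^1 × 0.24240^4 = 0.013078
P(M+10) = 0.24240^5 = 0.000837
The M+2 peak is largest (0.399266); scaling to 100 gives 62.51 : 100.00 : 63.99 : 20.47 : 3.28 : 0.21.

62.51 : 100.00 : 63.99 : 20.47 : 3.28 : 0.21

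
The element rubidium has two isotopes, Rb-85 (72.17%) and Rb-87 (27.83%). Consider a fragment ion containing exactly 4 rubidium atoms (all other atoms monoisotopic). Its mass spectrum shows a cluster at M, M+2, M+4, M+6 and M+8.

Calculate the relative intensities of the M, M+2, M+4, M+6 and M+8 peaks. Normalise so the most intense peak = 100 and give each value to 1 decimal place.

64.8 : 100.0 : 57.8 : 14.9 : 1.4

The 4 Rb atoms are independent, so intensities follow the terms of (0.7217 + 0.2783)^4.
P(M) = 0.7217^4 = 0.271286
P(M+2) = 4 × 0.7217^3 × 0.2783^1 = 0.418450
P(M+4) = 6 × 0.7217^2 × 0.2783^2 = 0.242042
P(M+6) = 4 × 0.7217^1 × 0.2783^3 = 0.062224
P(M+8) = 0.2783^4 = 0.005999
The M+2 peak is largest (0.418450); scaling to 100 gives 64.8 : 100.0 : 57.8 : 14.9 : 1.4.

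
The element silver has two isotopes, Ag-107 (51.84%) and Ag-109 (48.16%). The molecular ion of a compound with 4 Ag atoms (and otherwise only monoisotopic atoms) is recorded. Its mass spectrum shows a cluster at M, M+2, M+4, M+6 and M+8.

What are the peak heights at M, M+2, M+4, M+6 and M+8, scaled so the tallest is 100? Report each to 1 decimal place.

19.3 : 71.8 : 100.0 : 61.9 : 14.4

Expanding (0.5184 + 0.4816)^4:
P(M) = 0.5184^4 = 0.072220
P(M+2) = 4 × 0.5184^3 × 0.4816^1 = 0.268375
P(M+4) = 6 × 0.5184^2 × 0.4816^2 = 0.373985
P(M+6) = 4 × 0.5184^1 × 0.4816^3 = 0.231624
P(M+8) = 0.4816^4 = 0.053795
The M+4 peak is largest (0.373985); scaling to 100 gives 19.3 : 71.8 : 100.0 : 61.9 : 14.4.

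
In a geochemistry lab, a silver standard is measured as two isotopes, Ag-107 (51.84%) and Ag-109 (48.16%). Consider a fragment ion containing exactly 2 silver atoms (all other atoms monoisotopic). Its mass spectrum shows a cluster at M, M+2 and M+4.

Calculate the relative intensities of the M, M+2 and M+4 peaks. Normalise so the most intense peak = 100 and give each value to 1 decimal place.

53.8 : 100.0 : 46.5

Expanding (0.5184 + 0.4816)^2:
P(M) = 0.5184^2 = 0.268739
P(M+2) = 2 × 0.5184^1 × 0.4816^1 = 0.499323
P(M+4) = 0.4816^2 = 0.231939
The M+2 peak is largest (0.499323); scaling to 100 gives 53.8 : 100.0 : 46.5.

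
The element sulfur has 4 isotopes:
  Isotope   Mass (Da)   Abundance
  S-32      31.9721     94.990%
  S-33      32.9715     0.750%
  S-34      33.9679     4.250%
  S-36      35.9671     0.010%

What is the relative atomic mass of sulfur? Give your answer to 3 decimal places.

32.065 Da

The abundance-weighted mean is 0.94990 × 31.9721 + 0.00750 × 32.9715 + 0.04250 × 33.9679 + 0.00010 × 35.9671
= 30.37030 + 0.24729 + 1.44364 + 0.00360 = 32.06483 Da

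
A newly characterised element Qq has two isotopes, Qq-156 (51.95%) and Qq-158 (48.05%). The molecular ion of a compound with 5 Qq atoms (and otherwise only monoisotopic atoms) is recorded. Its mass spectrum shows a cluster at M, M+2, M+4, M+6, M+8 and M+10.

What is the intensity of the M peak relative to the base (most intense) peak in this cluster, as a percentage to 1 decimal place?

11.7%

(0.5195 + 0.4805)^5 gives M 0.0378, M+2 0.1750, M+4 0.3237, M+6 0.2994, M+8 0.1385, M+10 0.0256; the largest is M+4.
P(M+4) = C(5,2) × 0.5195^3 × 0.4805^2 = 10 × 0.14020279 × 0.23088025 = 0.323701 (base)
P(M) = C(5,0) × 0.5195^5 × 0.4805^0 = 1 × 0.03783796 × 1.0000 = 0.037838
Relative intensity = 0.037838 / 0.323701 × 100 = 11.7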